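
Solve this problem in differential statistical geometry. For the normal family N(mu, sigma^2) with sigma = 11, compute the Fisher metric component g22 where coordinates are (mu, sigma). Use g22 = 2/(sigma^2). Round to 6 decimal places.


For the 2-parameter normal family, the Fisher metric has:
  g11 = 1/sigma^2, g22 = 2/sigma^2.
sigma = 11, sigma^2 = 121.
g22 = 0.016529

0.016529


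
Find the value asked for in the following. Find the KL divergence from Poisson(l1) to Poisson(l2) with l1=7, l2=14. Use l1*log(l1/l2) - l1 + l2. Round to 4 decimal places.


KL divergence for Poisson:
KL = l1*log(l1/l2) - l1 + l2.
l1 = 7, l2 = 14.
log(7/14) = -0.693147.
l1*log(l1/l2) = 7 * -0.693147 = -4.85203.
KL = -4.85203 - 7 + 14 = 2.1480

2.1480


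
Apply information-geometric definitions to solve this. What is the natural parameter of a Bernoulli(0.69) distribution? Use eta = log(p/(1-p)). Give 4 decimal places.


Natural parameter for Bernoulli: eta = log(p/(1-p)).
p = 0.69, 1-p = 0.31.
p/(1-p) = 2.225806.
eta = log(2.225806) = 0.8001

0.8001


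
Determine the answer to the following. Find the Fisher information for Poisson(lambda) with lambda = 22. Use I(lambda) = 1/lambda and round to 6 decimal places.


Fisher information for Poisson: I(lambda) = 1/lambda.
lambda = 22.
I(lambda) = 1/22 = 0.045455

0.045455


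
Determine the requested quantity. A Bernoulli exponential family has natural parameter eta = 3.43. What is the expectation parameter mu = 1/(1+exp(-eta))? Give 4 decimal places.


Dual coordinate (expectation parameter) for Bernoulli:
mu = 1/(1+exp(-eta)).
eta = 3.43.
exp(-eta) = exp(-3.43) = 0.032387.
mu = 1/(1+0.032387) = 0.9686

0.9686


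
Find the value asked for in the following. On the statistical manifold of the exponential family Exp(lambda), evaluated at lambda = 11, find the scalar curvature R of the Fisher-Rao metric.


This family has a single free parameter, so its statistical manifold
is 1-dimensional. The Riemann curvature tensor of any 1-dimensional
Riemannian manifold vanishes identically, so R = 0.

0


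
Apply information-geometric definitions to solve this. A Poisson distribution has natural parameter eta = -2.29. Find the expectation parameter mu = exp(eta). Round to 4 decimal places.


Expectation parameter for Poisson exponential family:
mu = exp(eta).
eta = -2.29.
mu = exp(-2.29) = 0.1013

0.1013


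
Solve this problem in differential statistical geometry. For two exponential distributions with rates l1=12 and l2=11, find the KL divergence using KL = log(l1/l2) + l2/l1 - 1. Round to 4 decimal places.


KL divergence for exponential family:
KL = log(l1/l2) + l2/l1 - 1.
log(12/11) = 0.087011.
11/12 = 0.916667.
KL = 0.087011 + 0.916667 - 1 = 0.0037

0.0037


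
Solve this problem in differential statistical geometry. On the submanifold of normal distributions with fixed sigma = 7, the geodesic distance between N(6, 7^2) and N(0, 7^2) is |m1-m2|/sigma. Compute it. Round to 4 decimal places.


On the fixed-variance normal subfamily, geodesic distance = |m1-m2|/sigma.
|6 - 0| = 6.
sigma = 7.
d = 6/7 = 0.8571

0.8571


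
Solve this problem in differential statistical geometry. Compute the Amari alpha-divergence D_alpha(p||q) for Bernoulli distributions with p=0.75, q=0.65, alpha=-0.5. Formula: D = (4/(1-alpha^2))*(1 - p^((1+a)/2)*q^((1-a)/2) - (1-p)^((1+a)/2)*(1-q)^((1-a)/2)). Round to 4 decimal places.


Amari alpha-divergence:
D = (4/(1-alpha^2))*(1 - p^((1+a)/2)*q^((1-a)/2) - (1-p)^((1+a)/2)*(1-q)^((1-a)/2)).
alpha = -0.5, p = 0.75, q = 0.65.
e1 = (1+alpha)/2 = 0.25, e2 = (1-alpha)/2 = 0.75.
t1 = p^e1 * q^e2 = 0.75^0.25 * 0.65^0.75 = 0.673675.
t2 = (1-p)^e1 * (1-q)^e2 = 0.25^0.25 * 0.35^0.75 = 0.321763.
4/(1-alpha^2) = 5.333333.
D = 5.333333*(1 - 0.673675 - 0.321763) = 0.0243

0.0243


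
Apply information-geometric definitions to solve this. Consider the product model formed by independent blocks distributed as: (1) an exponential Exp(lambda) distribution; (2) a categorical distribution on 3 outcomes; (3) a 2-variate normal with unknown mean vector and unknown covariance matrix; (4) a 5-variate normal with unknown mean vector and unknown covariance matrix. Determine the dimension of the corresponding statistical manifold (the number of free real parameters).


The dimension of a statistical manifold equals the number of free
(independent) real parameters of the model. For a product of independent
blocks the parameter counts add.
- exponential (lambda): 1.
- categorical on 3 outcomes (probabilities sum to 1): 3-1 = 2.
- 2-variate normal: 2 (mean) + 2*3/2 = 3 (symmetric covariance) = 5.
- 5-variate normal: 5 (mean) + 5*6/2 = 15 (symmetric covariance) = 20.
Total = 1 + 2 + 5 + 20 = 28.
Dimension = 28

28


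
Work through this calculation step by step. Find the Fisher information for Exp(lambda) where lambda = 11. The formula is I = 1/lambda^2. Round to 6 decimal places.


Fisher information for exponential: I(lambda) = 1/lambda^2.
lambda = 11, lambda^2 = 121.
I = 1/121 = 0.008264

0.008264


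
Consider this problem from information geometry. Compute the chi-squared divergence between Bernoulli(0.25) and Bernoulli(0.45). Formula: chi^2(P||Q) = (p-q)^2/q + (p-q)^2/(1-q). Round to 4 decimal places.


Chi-squared divergence between Bernoulli distributions:
chi^2 = (p-q)^2/q + (p-q)^2/(1-q).
p = 0.25, q = 0.45, p-q = -0.2.
(p-q)^2 = 0.04.
term1 = 0.04/0.45 = 0.088889.
term2 = 0.04/0.55 = 0.072727.
chi^2 = 0.088889 + 0.072727 = 0.1616

0.1616


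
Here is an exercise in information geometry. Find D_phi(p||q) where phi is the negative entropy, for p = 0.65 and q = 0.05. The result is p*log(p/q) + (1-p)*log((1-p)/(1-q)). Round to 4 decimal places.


Bregman divergence with negative entropy generator:
D = p*log(p/q) + (1-p)*log((1-p)/(1-q)).
p = 0.65, q = 0.05.
p*log(p/q) = 0.65*log(0.65/0.05) = 1.667217.
(1-p)*log((1-p)/(1-q)) = 0.35*log(0.35/0.95) = -0.349485.
D = 1.667217 + -0.349485 = 1.3177

1.3177


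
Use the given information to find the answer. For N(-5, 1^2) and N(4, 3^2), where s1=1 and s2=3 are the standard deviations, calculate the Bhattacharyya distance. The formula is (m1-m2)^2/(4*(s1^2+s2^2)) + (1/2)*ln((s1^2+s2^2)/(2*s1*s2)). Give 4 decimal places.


Bhattacharyya distance between two Gaussians:
DB = (m1-m2)^2/(4*(s1^2+s2^2)) + (1/2)*ln((s1^2+s2^2)/(2*s1*s2)).
(m1-m2)^2 = (-9)^2 = 81.
s1^2+s2^2 = 1 + 9 = 10.
term1 = 81/40 = 2.025.
term2 = 0.5*ln(10/6.0) = 0.255413.
DB = 2.025 + 0.255413 = 2.2804

2.2804


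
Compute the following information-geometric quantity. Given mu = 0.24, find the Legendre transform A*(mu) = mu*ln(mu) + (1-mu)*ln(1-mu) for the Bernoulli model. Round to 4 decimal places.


Legendre transform for Bernoulli:
A*(mu) = mu*log(mu) + (1-mu)*log(1-mu).
mu = 0.24, 1-mu = 0.76.
mu*log(mu) = 0.24*log(0.24) = -0.342508.
(1-mu)*log(1-mu) = 0.76*log(0.76) = -0.208572.
A* = -0.342508 + -0.208572 = -0.5511

-0.5511


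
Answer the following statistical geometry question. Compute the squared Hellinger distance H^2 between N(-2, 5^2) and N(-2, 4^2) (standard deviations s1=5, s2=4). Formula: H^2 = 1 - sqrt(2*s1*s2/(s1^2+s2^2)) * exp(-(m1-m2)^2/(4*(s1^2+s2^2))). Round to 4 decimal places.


Squared Hellinger distance for Gaussians:
H^2 = 1 - sqrt(2*s1*s2/(s1^2+s2^2)) * exp(-(m1-m2)^2/(4*(s1^2+s2^2))).
s1^2 = 25, s2^2 = 16, s1^2+s2^2 = 41.
sqrt(2*5*4/(41)) = 0.98773.
(m1-m2)^2 = (0)^2 = 0.
exp(-0/(4*41)) = exp(0.0) = 1.0.
H^2 = 1 - 0.98773*1.0 = 0.0123

0.0123


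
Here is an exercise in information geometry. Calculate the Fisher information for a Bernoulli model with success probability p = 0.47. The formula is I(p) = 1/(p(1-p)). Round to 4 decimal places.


For Bernoulli(p), Fisher information is I(p) = 1/(p*(1-p)).
p = 0.47, 1-p = 0.53.
p*(1-p) = 0.2491.
I(p) = 1/0.2491 = 4.0145

4.0145


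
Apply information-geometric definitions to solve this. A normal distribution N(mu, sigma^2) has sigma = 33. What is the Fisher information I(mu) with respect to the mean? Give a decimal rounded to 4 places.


The Fisher information for the mean of a normal distribution is I(mu) = 1/sigma^2.
sigma = 33, so sigma^2 = 1089.
I(mu) = 1/1089 = 0.0009

0.0009


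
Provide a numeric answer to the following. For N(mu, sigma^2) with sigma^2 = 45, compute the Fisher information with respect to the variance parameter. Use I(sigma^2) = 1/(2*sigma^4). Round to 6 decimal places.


Fisher information for variance: I(sigma^2) = 1/(2*sigma^4).
sigma^2 = 45, so sigma^4 = 2025.
I = 1/(2*2025) = 1/4050 = 0.000247

0.000247


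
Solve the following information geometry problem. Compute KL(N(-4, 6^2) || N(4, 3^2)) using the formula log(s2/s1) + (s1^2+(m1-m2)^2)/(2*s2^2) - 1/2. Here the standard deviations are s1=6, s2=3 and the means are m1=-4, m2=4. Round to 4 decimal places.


KL divergence between normal distributions:
KL = log(s2/s1) + (s1^2 + (m1-m2)^2)/(2*s2^2) - 1/2.
log(3/6) = -0.693147.
(6^2 + (-4-4)^2)/(2*3^2) = (36 + 64)/18 = 5.555556.
KL = -0.693147 + 5.555556 - 0.5 = 4.3624

4.3624


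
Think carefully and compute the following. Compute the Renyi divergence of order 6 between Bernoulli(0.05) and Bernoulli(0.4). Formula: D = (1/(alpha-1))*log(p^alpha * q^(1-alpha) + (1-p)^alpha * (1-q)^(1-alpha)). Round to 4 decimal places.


Renyi divergence of order alpha between Bernoulli distributions:
D = (1/(alpha-1))*log(p^alpha * q^(1-alpha) + (1-p)^alpha * (1-q)^(1-alpha)).
alpha = 6, p = 0.05, q = 0.4.
p^alpha * q^(1-alpha) = 0.05^6 * 0.4^-5 = 2e-06.
(1-p)^alpha * (1-q)^(1-alpha) = 0.95^6 * 0.6^-5 = 9.453342.
sum = 2e-06 + 9.453342 = 9.453344.
D = (1/5)*log(9.453344) = 0.4493

0.4493


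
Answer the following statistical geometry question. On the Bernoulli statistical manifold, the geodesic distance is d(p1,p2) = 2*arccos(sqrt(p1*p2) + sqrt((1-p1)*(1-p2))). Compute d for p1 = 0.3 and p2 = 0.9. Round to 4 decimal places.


Geodesic distance on Bernoulli manifold:
d(p1,p2) = 2*arccos(sqrt(p1*p2) + sqrt((1-p1)*(1-p2))).
sqrt(p1*p2) = sqrt(0.3*0.9) = 0.519615.
sqrt((1-p1)*(1-p2)) = sqrt(0.7*0.1) = 0.264575.
arg = 0.519615 + 0.264575 = 0.78419.
d = 2*arccos(0.78419) = 1.3388

1.3388


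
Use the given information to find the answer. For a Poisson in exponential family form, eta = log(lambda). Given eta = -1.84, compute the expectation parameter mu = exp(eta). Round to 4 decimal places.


Expectation parameter for Poisson exponential family:
mu = exp(eta).
eta = -1.84.
mu = exp(-1.84) = 0.1588

0.1588


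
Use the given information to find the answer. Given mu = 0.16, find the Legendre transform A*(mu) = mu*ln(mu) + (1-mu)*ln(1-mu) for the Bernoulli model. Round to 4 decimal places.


Legendre transform for Bernoulli:
A*(mu) = mu*log(mu) + (1-mu)*log(1-mu).
mu = 0.16, 1-mu = 0.84.
mu*log(mu) = 0.16*log(0.16) = -0.293213.
(1-mu)*log(1-mu) = 0.84*log(0.84) = -0.146457.
A* = -0.293213 + -0.146457 = -0.4397

-0.4397


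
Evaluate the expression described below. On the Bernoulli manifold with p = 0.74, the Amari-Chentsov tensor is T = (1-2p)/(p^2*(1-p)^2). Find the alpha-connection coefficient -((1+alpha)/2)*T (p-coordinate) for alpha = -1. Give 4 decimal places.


Skewness (Amari-Chentsov) tensor: T = (1-2p)/(p^2*(1-p)^2).
p = 0.74, 1-2p = -0.48, p^2 = 0.5476, (1-p)^2 = 0.0676.
T = -0.48/(0.5476 * 0.0676) = -12.966749.
In the p-coordinate, Gamma^(alpha) = Gamma^(0) - (alpha/2)*T with Gamma^(0) = (1/2)*g'(p) = -T/2,
so Gamma^(alpha) = -((1+alpha)/2)*T.
alpha = -1, -(1+alpha)/2 = 0.0.
Gamma = 0.0 * -12.966749 = 0.0000

0.0000


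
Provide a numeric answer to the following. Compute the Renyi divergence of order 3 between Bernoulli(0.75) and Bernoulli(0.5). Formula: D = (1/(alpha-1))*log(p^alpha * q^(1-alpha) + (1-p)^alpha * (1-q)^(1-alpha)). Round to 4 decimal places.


Renyi divergence of order alpha between Bernoulli distributions:
D = (1/(alpha-1))*log(p^alpha * q^(1-alpha) + (1-p)^alpha * (1-q)^(1-alpha)).
alpha = 3, p = 0.75, q = 0.5.
p^alpha * q^(1-alpha) = 0.75^3 * 0.5^-2 = 1.6875.
(1-p)^alpha * (1-q)^(1-alpha) = 0.25^3 * 0.5^-2 = 0.0625.
sum = 1.6875 + 0.0625 = 1.75.
D = (1/2)*log(1.75) = 0.2798

0.2798


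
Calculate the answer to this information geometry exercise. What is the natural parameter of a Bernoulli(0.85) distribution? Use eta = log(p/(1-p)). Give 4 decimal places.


Natural parameter for Bernoulli: eta = log(p/(1-p)).
p = 0.85, 1-p = 0.15.
p/(1-p) = 5.666667.
eta = log(5.666667) = 1.7346

1.7346


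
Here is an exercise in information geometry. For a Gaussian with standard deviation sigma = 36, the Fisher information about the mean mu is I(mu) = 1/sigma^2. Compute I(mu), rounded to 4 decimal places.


The Fisher information for the mean of a normal distribution is I(mu) = 1/sigma^2.
sigma = 36, so sigma^2 = 1296.
I(mu) = 1/1296 = 0.0008

0.0008


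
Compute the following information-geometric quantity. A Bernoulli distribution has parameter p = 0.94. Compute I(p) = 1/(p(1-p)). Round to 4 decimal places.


For Bernoulli(p), Fisher information is I(p) = 1/(p*(1-p)).
p = 0.94, 1-p = 0.06.
p*(1-p) = 0.0564.
I(p) = 1/0.0564 = 17.7305

17.7305


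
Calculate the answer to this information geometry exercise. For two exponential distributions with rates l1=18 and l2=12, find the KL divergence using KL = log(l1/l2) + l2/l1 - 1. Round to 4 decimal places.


KL divergence for exponential family:
KL = log(l1/l2) + l2/l1 - 1.
log(18/12) = 0.405465.
12/18 = 0.666667.
KL = 0.405465 + 0.666667 - 1 = 0.0721

0.0721


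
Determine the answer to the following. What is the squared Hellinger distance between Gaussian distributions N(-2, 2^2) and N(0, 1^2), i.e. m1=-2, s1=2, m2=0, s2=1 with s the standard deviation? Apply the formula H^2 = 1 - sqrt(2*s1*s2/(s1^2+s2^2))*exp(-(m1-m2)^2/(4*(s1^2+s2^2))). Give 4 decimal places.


Squared Hellinger distance for Gaussians:
H^2 = 1 - sqrt(2*s1*s2/(s1^2+s2^2)) * exp(-(m1-m2)^2/(4*(s1^2+s2^2))).
s1^2 = 4, s2^2 = 1, s1^2+s2^2 = 5.
sqrt(2*2*1/(5)) = 0.894427.
(m1-m2)^2 = (-2)^2 = 4.
exp(-4/(4*5)) = exp(-0.2) = 0.818731.
H^2 = 1 - 0.894427*0.818731 = 0.2677

0.2677


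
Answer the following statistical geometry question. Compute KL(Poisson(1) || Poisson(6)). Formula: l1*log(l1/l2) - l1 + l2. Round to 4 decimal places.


KL divergence for Poisson:
KL = l1*log(l1/l2) - l1 + l2.
l1 = 1, l2 = 6.
log(1/6) = -1.791759.
l1*log(l1/l2) = 1 * -1.791759 = -1.791759.
KL = -1.791759 - 1 + 6 = 3.2082

3.2082


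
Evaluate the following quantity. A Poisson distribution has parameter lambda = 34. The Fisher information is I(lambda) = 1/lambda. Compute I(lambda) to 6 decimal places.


Fisher information for Poisson: I(lambda) = 1/lambda.
lambda = 34.
I(lambda) = 1/34 = 0.029412

0.029412


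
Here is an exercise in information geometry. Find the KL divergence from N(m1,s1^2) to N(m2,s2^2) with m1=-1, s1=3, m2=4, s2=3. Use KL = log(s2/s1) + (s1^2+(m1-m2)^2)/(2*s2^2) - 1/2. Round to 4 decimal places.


KL divergence between normal distributions:
KL = log(s2/s1) + (s1^2 + (m1-m2)^2)/(2*s2^2) - 1/2.
log(3/3) = 0.0.
(3^2 + (-1-4)^2)/(2*3^2) = (9 + 25)/18 = 1.888889.
KL = 0.0 + 1.888889 - 0.5 = 1.3889

1.3889


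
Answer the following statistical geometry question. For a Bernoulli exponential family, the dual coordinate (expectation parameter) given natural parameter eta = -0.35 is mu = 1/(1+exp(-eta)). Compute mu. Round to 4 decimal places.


Dual coordinate (expectation parameter) for Bernoulli:
mu = 1/(1+exp(-eta)).
eta = -0.35.
exp(-eta) = exp(0.35) = 1.419068.
mu = 1/(1+1.419068) = 0.4134

0.4134


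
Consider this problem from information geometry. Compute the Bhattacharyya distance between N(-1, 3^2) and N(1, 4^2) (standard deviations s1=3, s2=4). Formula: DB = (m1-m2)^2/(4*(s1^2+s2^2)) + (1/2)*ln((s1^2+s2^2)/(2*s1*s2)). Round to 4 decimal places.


Bhattacharyya distance between two Gaussians:
DB = (m1-m2)^2/(4*(s1^2+s2^2)) + (1/2)*ln((s1^2+s2^2)/(2*s1*s2)).
(m1-m2)^2 = (-2)^2 = 4.
s1^2+s2^2 = 9 + 16 = 25.
term1 = 4/100 = 0.04.
term2 = 0.5*ln(25/24.0) = 0.020411.
DB = 0.04 + 0.020411 = 0.0604

0.0604


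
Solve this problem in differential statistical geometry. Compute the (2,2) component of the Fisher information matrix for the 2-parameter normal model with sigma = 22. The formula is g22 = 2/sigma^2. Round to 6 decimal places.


For the 2-parameter normal family, the Fisher metric has:
  g11 = 1/sigma^2, g22 = 2/sigma^2.
sigma = 22, sigma^2 = 484.
g22 = 0.004132

0.004132


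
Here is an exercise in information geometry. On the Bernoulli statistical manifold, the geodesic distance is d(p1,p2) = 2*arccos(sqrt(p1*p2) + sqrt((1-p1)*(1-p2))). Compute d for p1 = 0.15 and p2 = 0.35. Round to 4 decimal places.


Geodesic distance on Bernoulli manifold:
d(p1,p2) = 2*arccos(sqrt(p1*p2) + sqrt((1-p1)*(1-p2))).
sqrt(p1*p2) = sqrt(0.15*0.35) = 0.229129.
sqrt((1-p1)*(1-p2)) = sqrt(0.85*0.65) = 0.743303.
arg = 0.229129 + 0.743303 = 0.972432.
d = 2*arccos(0.972432) = 0.4707

0.4707


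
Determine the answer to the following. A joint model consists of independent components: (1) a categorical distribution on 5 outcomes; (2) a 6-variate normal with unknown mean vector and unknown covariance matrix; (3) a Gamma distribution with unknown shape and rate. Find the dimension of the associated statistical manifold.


The dimension of a statistical manifold equals the number of free
(independent) real parameters of the model. For a product of independent
blocks the parameter counts add.
- categorical on 5 outcomes (probabilities sum to 1): 5-1 = 4.
- 6-variate normal: 6 (mean) + 6*7/2 = 21 (symmetric covariance) = 27.
- Gamma (shape, rate): 2.
Total = 4 + 27 + 2 = 33.
Dimension = 33

33


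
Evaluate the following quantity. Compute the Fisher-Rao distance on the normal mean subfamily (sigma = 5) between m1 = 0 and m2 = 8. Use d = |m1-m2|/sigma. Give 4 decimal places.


On the fixed-variance normal subfamily, geodesic distance = |m1-m2|/sigma.
|0 - 8| = 8.
sigma = 5.
d = 8/5 = 1.6000

1.6000


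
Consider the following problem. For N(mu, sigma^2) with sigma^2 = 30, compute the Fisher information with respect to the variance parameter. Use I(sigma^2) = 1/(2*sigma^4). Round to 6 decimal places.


Fisher information for variance: I(sigma^2) = 1/(2*sigma^4).
sigma^2 = 30, so sigma^4 = 900.
I = 1/(2*900) = 1/1800 = 0.000556

0.000556


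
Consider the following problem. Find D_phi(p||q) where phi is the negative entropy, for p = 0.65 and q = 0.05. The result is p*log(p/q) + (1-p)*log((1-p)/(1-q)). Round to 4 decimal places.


Bregman divergence with negative entropy generator:
D = p*log(p/q) + (1-p)*log((1-p)/(1-q)).
p = 0.65, q = 0.05.
p*log(p/q) = 0.65*log(0.65/0.05) = 1.667217.
(1-p)*log((1-p)/(1-q)) = 0.35*log(0.35/0.95) = -0.349485.
D = 1.667217 + -0.349485 = 1.3177

1.3177


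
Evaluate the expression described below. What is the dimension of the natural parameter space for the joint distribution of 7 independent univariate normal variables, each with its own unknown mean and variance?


Exponential family dimension calculation:
Each univariate normal has two natural parameters (mu/sigma^2 and -1/(2 sigma^2)).
With 7 independent components, dim = 2 * 7 = 14.

14


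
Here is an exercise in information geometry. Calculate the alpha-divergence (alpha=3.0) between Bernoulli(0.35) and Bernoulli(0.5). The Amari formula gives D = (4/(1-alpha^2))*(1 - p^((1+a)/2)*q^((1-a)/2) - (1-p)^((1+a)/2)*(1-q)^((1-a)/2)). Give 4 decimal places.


Amari alpha-divergence:
D = (4/(1-alpha^2))*(1 - p^((1+a)/2)*q^((1-a)/2) - (1-p)^((1+a)/2)*(1-q)^((1-a)/2)).
alpha = 3.0, p = 0.35, q = 0.5.
e1 = (1+alpha)/2 = 2.0, e2 = (1-alpha)/2 = -1.0.
t1 = p^e1 * q^e2 = 0.35^2.0 * 0.5^-1.0 = 0.245.
t2 = (1-p)^e1 * (1-q)^e2 = 0.65^2.0 * 0.5^-1.0 = 0.845.
4/(1-alpha^2) = -0.5.
D = -0.5*(1 - 0.245 - 0.845) = 0.0450

0.0450


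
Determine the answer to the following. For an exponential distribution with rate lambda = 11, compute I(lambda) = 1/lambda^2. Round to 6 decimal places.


Fisher information for exponential: I(lambda) = 1/lambda^2.
lambda = 11, lambda^2 = 121.
I = 1/121 = 0.008264

0.008264


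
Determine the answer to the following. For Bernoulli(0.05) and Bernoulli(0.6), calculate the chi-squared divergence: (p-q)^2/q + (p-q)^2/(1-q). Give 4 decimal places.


Chi-squared divergence between Bernoulli distributions:
chi^2 = (p-q)^2/q + (p-q)^2/(1-q).
p = 0.05, q = 0.6, p-q = -0.55.
(p-q)^2 = 0.3025.
term1 = 0.3025/0.6 = 0.504167.
term2 = 0.3025/0.4 = 0.75625.
chi^2 = 0.504167 + 0.75625 = 1.2604

1.2604


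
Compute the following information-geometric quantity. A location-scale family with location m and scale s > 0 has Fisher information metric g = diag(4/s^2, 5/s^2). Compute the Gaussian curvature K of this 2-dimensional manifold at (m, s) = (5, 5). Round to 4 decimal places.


The metric has the form g = (A dm^2 + B ds^2)/s^2 with A = 4, B = 5.
Substitute u = sqrt(A/B)*m: g = B*(du^2 + ds^2)/s^2, i.e. B times the
Poincare upper half-plane metric, which has constant Gaussian curvature -1.
Scaling a 2D metric by a constant c divides the Gaussian curvature by c,
so K = -1/B = -1/(5) = -0.2000 everywhere (the point (m, s) = (5, 5) is irrelevant:
the curvature is constant).
The requested Gaussian curvature is K = -0.2000.

-0.2000


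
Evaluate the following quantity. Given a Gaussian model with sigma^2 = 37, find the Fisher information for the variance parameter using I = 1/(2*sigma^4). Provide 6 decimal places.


Fisher information for variance: I(sigma^2) = 1/(2*sigma^4).
sigma^2 = 37, so sigma^4 = 1369.
I = 1/(2*1369) = 1/2738 = 0.000365

0.000365


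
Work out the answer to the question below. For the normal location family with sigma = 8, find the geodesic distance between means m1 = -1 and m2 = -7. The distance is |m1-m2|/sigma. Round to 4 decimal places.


On the fixed-variance normal subfamily, geodesic distance = |m1-m2|/sigma.
|-1 - -7| = 6.
sigma = 8.
d = 6/8 = 0.7500

0.7500


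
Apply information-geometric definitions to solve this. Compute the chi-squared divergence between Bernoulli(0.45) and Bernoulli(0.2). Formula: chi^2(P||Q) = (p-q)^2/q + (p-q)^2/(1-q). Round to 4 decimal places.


Chi-squared divergence between Bernoulli distributions:
chi^2 = (p-q)^2/q + (p-q)^2/(1-q).
p = 0.45, q = 0.2, p-q = 0.25.
(p-q)^2 = 0.0625.
term1 = 0.0625/0.2 = 0.3125.
term2 = 0.0625/0.8 = 0.078125.
chi^2 = 0.3125 + 0.078125 = 0.3906

0.3906


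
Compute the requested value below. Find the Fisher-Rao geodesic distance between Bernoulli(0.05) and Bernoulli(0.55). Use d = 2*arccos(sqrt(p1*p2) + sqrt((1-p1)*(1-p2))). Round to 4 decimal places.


Geodesic distance on Bernoulli manifold:
d(p1,p2) = 2*arccos(sqrt(p1*p2) + sqrt((1-p1)*(1-p2))).
sqrt(p1*p2) = sqrt(0.05*0.55) = 0.165831.
sqrt((1-p1)*(1-p2)) = sqrt(0.95*0.45) = 0.653835.
arg = 0.165831 + 0.653835 = 0.819666.
d = 2*arccos(0.819666) = 1.2199

1.2199


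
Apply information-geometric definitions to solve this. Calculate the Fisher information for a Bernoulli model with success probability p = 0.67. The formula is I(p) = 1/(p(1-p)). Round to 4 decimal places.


For Bernoulli(p), Fisher information is I(p) = 1/(p*(1-p)).
p = 0.67, 1-p = 0.33.
p*(1-p) = 0.2211.
I(p) = 1/0.2211 = 4.5228

4.5228


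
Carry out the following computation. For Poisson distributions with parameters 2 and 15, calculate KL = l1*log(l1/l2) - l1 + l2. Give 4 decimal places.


KL divergence for Poisson:
KL = l1*log(l1/l2) - l1 + l2.
l1 = 2, l2 = 15.
log(2/15) = -2.014903.
l1*log(l1/l2) = 2 * -2.014903 = -4.029806.
KL = -4.029806 - 2 + 15 = 8.9702

8.9702


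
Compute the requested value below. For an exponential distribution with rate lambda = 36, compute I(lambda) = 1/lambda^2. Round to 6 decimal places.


Fisher information for exponential: I(lambda) = 1/lambda^2.
lambda = 36, lambda^2 = 1296.
I = 1/1296 = 0.000772

0.000772


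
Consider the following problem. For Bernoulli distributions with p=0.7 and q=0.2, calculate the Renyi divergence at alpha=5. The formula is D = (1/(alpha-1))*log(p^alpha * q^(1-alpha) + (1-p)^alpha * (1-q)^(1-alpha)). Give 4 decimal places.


Renyi divergence of order alpha between Bernoulli distributions:
D = (1/(alpha-1))*log(p^alpha * q^(1-alpha) + (1-p)^alpha * (1-q)^(1-alpha)).
alpha = 5, p = 0.7, q = 0.2.
p^alpha * q^(1-alpha) = 0.7^5 * 0.2^-4 = 105.04375.
(1-p)^alpha * (1-q)^(1-alpha) = 0.3^5 * 0.8^-4 = 0.005933.
sum = 105.04375 + 0.005933 = 105.049683.
D = (1/4)*log(105.049683) = 1.1636

1.1636


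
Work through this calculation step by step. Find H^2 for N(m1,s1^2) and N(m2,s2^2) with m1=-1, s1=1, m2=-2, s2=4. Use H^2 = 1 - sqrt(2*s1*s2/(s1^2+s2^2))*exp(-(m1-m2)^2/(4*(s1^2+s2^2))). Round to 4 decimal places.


Squared Hellinger distance for Gaussians:
H^2 = 1 - sqrt(2*s1*s2/(s1^2+s2^2)) * exp(-(m1-m2)^2/(4*(s1^2+s2^2))).
s1^2 = 1, s2^2 = 16, s1^2+s2^2 = 17.
sqrt(2*1*4/(17)) = 0.685994.
(m1-m2)^2 = (1)^2 = 1.
exp(-1/(4*17)) = exp(-0.014706) = 0.985402.
H^2 = 1 - 0.685994*0.985402 = 0.3240

0.3240


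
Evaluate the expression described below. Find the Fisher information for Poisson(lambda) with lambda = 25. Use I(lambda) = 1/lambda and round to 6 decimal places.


Fisher information for Poisson: I(lambda) = 1/lambda.
lambda = 25.
I(lambda) = 1/25 = 0.040000

0.040000


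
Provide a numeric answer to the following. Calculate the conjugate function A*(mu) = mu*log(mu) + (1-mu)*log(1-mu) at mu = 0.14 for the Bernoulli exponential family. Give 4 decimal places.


Legendre transform for Bernoulli:
A*(mu) = mu*log(mu) + (1-mu)*log(1-mu).
mu = 0.14, 1-mu = 0.86.
mu*log(mu) = 0.14*log(0.14) = -0.275256.
(1-mu)*log(1-mu) = 0.86*log(0.86) = -0.129708.
A* = -0.275256 + -0.129708 = -0.4050

-0.4050


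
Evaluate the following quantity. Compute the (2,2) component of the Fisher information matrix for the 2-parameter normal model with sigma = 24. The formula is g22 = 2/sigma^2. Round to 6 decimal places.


For the 2-parameter normal family, the Fisher metric has:
  g11 = 1/sigma^2, g22 = 2/sigma^2.
sigma = 24, sigma^2 = 576.
g22 = 0.003472

0.003472


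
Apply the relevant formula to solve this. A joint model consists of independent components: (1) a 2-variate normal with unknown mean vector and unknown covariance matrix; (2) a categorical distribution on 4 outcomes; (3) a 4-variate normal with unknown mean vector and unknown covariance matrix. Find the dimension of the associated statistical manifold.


The dimension of a statistical manifold equals the number of free
(independent) real parameters of the model. For a product of independent
blocks the parameter counts add.
- 2-variate normal: 2 (mean) + 2*3/2 = 3 (symmetric covariance) = 5.
- categorical on 4 outcomes (probabilities sum to 1): 4-1 = 3.
- 4-variate normal: 4 (mean) + 4*5/2 = 10 (symmetric covariance) = 14.
Total = 5 + 3 + 14 = 22.
Dimension = 22

22


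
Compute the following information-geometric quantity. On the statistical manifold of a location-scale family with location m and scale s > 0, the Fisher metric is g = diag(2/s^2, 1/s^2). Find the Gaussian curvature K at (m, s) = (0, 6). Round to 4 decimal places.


The metric has the form g = (A dm^2 + B ds^2)/s^2 with A = 2, B = 1.
Substitute u = sqrt(A/B)*m: g = B*(du^2 + ds^2)/s^2, i.e. B times the
Poincare upper half-plane metric, which has constant Gaussian curvature -1.
Scaling a 2D metric by a constant c divides the Gaussian curvature by c,
so K = -1/B = -1/(1) = -1.0000 everywhere (the point (m, s) = (0, 6) is irrelevant:
the curvature is constant).
The requested Gaussian curvature is K = -1.0000.

-1.0000


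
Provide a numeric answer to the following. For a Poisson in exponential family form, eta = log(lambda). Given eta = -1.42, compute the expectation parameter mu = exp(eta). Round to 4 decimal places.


Expectation parameter for Poisson exponential family:
mu = exp(eta).
eta = -1.42.
mu = exp(-1.42) = 0.2417

0.2417


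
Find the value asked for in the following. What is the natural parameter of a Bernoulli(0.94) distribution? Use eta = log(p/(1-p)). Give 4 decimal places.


Natural parameter for Bernoulli: eta = log(p/(1-p)).
p = 0.94, 1-p = 0.06.
p/(1-p) = 15.666667.
eta = log(15.666667) = 2.7515

2.7515


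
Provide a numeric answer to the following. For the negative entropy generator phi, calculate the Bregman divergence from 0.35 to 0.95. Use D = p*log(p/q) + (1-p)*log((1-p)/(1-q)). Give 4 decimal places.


Bregman divergence with negative entropy generator:
D = p*log(p/q) + (1-p)*log((1-p)/(1-q)).
p = 0.35, q = 0.95.
p*log(p/q) = 0.35*log(0.35/0.95) = -0.349485.
(1-p)*log((1-p)/(1-q)) = 0.65*log(0.65/0.05) = 1.667217.
D = -0.349485 + 1.667217 = 1.3177

1.3177


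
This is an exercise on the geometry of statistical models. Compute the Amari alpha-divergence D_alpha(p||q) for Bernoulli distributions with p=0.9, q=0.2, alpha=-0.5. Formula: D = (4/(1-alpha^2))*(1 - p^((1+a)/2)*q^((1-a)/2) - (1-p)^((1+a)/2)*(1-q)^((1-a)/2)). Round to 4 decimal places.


Amari alpha-divergence:
D = (4/(1-alpha^2))*(1 - p^((1+a)/2)*q^((1-a)/2) - (1-p)^((1+a)/2)*(1-q)^((1-a)/2)).
alpha = -0.5, p = 0.9, q = 0.2.
e1 = (1+alpha)/2 = 0.25, e2 = (1-alpha)/2 = 0.75.
t1 = p^e1 * q^e2 = 0.9^0.25 * 0.2^0.75 = 0.291295.
t2 = (1-p)^e1 * (1-q)^e2 = 0.1^0.25 * 0.8^0.75 = 0.475683.
4/(1-alpha^2) = 5.333333.
D = 5.333333*(1 - 0.291295 - 0.475683) = 1.2428

1.2428


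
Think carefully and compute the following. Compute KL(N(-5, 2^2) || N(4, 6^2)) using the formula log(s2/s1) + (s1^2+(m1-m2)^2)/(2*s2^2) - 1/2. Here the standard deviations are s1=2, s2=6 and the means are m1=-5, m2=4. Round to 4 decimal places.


KL divergence between normal distributions:
KL = log(s2/s1) + (s1^2 + (m1-m2)^2)/(2*s2^2) - 1/2.
log(6/2) = 1.098612.
(2^2 + (-5-4)^2)/(2*6^2) = (4 + 81)/72 = 1.180556.
KL = 1.098612 + 1.180556 - 0.5 = 1.7792

1.7792


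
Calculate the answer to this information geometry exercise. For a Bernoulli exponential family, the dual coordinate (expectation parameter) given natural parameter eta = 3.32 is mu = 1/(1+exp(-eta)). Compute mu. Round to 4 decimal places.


Dual coordinate (expectation parameter) for Bernoulli:
mu = 1/(1+exp(-eta)).
eta = 3.32.
exp(-eta) = exp(-3.32) = 0.036153.
mu = 1/(1+0.036153) = 0.9651

0.9651


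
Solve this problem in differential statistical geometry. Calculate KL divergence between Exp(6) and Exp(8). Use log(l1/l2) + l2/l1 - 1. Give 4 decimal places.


KL divergence for exponential family:
KL = log(l1/l2) + l2/l1 - 1.
log(6/8) = -0.287682.
8/6 = 1.333333.
KL = -0.287682 + 1.333333 - 1 = 0.0457

0.0457


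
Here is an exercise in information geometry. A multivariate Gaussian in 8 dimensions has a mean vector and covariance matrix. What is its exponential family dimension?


Exponential family dimension calculation:
For 8-dim MVN: mean has 8 params, covariance has 8*9/2 = 36 unique entries.
Total dim = 8 + 36 = 44.

44


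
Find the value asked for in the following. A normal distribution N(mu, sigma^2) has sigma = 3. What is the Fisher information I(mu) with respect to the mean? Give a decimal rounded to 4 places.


The Fisher information for the mean of a normal distribution is I(mu) = 1/sigma^2.
sigma = 3, so sigma^2 = 9.
I(mu) = 1/9 = 0.1111

0.1111


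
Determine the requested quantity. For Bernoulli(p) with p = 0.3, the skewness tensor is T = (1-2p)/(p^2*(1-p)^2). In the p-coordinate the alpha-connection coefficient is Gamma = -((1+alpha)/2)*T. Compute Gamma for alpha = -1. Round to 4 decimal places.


Skewness (Amari-Chentsov) tensor: T = (1-2p)/(p^2*(1-p)^2).
p = 0.3, 1-2p = 0.4, p^2 = 0.09, (1-p)^2 = 0.49.
T = 0.4/(0.09 * 0.49) = 9.070295.
In the p-coordinate, Gamma^(alpha) = Gamma^(0) - (alpha/2)*T with Gamma^(0) = (1/2)*g'(p) = -T/2,
so Gamma^(alpha) = -((1+alpha)/2)*T.
alpha = -1, -(1+alpha)/2 = 0.0.
Gamma = 0.0 * 9.070295 = 0.0000

0.0000


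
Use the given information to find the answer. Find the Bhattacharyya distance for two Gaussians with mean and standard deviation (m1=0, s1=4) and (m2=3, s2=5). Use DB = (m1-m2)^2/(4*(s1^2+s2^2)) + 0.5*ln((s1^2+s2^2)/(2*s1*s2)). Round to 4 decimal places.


Bhattacharyya distance between two Gaussians:
DB = (m1-m2)^2/(4*(s1^2+s2^2)) + (1/2)*ln((s1^2+s2^2)/(2*s1*s2)).
(m1-m2)^2 = (-3)^2 = 9.
s1^2+s2^2 = 16 + 25 = 41.
term1 = 9/164 = 0.054878.
term2 = 0.5*ln(41/40.0) = 0.012346.
DB = 0.054878 + 0.012346 = 0.0672

0.0672


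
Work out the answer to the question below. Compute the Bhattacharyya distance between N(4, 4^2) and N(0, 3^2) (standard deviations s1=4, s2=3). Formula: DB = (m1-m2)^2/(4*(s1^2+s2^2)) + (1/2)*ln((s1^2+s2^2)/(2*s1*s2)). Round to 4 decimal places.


Bhattacharyya distance between two Gaussians:
DB = (m1-m2)^2/(4*(s1^2+s2^2)) + (1/2)*ln((s1^2+s2^2)/(2*s1*s2)).
(m1-m2)^2 = (4)^2 = 16.
s1^2+s2^2 = 16 + 9 = 25.
term1 = 16/100 = 0.16.
term2 = 0.5*ln(25/24.0) = 0.020411.
DB = 0.16 + 0.020411 = 0.1804

0.1804


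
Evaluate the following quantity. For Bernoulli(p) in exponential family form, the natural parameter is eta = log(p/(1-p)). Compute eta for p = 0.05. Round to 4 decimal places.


Natural parameter for Bernoulli: eta = log(p/(1-p)).
p = 0.05, 1-p = 0.95.
p/(1-p) = 0.052632.
eta = log(0.052632) = -2.9444

-2.9444


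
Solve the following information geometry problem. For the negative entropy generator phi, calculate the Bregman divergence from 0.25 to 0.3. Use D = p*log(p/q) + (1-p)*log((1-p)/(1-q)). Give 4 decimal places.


Bregman divergence with negative entropy generator:
D = p*log(p/q) + (1-p)*log((1-p)/(1-q)).
p = 0.25, q = 0.3.
p*log(p/q) = 0.25*log(0.25/0.3) = -0.04558.
(1-p)*log((1-p)/(1-q)) = 0.75*log(0.75/0.7) = 0.051745.
D = -0.04558 + 0.051745 = 0.0062

0.0062


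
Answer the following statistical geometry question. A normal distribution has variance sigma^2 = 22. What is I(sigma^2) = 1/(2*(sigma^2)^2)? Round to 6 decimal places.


Fisher information for variance: I(sigma^2) = 1/(2*sigma^4).
sigma^2 = 22, so sigma^4 = 484.
I = 1/(2*484) = 1/968 = 0.001033

0.001033


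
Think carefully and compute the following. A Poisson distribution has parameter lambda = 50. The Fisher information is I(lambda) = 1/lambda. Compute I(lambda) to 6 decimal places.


Fisher information for Poisson: I(lambda) = 1/lambda.
lambda = 50.
I(lambda) = 1/50 = 0.020000

0.020000


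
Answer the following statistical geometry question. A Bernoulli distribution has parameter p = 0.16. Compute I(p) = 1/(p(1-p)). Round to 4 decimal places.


For Bernoulli(p), Fisher information is I(p) = 1/(p*(1-p)).
p = 0.16, 1-p = 0.84.
p*(1-p) = 0.1344.
I(p) = 1/0.1344 = 7.4405

7.4405


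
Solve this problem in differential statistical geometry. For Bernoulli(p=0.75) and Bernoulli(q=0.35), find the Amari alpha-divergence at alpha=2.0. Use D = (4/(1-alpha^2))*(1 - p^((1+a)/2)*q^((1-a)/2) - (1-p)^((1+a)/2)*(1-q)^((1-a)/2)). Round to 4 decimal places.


Amari alpha-divergence:
D = (4/(1-alpha^2))*(1 - p^((1+a)/2)*q^((1-a)/2) - (1-p)^((1+a)/2)*(1-q)^((1-a)/2)).
alpha = 2.0, p = 0.75, q = 0.35.
e1 = (1+alpha)/2 = 1.5, e2 = (1-alpha)/2 = -0.5.
t1 = p^e1 * q^e2 = 0.75^1.5 * 0.35^-0.5 = 1.097888.
t2 = (1-p)^e1 * (1-q)^e2 = 0.25^1.5 * 0.65^-0.5 = 0.155043.
4/(1-alpha^2) = -1.333333.
D = -1.333333*(1 - 1.097888 - 0.155043) = 0.3372

0.3372


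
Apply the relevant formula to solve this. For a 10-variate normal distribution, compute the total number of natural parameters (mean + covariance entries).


Exponential family dimension calculation:
For 10-dim MVN: mean has 10 params, covariance has 10*11/2 = 55 unique entries.
Total dim = 10 + 55 = 65.

65


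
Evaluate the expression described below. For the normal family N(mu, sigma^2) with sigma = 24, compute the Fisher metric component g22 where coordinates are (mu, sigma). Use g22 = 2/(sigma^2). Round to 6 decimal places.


For the 2-parameter normal family, the Fisher metric has:
  g11 = 1/sigma^2, g22 = 2/sigma^2.
sigma = 24, sigma^2 = 576.
g22 = 0.003472

0.003472


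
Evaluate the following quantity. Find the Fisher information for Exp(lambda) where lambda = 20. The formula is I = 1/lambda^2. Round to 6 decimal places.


Fisher information for exponential: I(lambda) = 1/lambda^2.
lambda = 20, lambda^2 = 400.
I = 1/400 = 0.002500

0.002500


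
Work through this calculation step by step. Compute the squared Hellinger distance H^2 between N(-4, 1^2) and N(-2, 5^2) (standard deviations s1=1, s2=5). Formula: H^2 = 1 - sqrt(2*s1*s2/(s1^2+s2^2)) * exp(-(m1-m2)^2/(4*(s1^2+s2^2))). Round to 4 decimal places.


Squared Hellinger distance for Gaussians:
H^2 = 1 - sqrt(2*s1*s2/(s1^2+s2^2)) * exp(-(m1-m2)^2/(4*(s1^2+s2^2))).
s1^2 = 1, s2^2 = 25, s1^2+s2^2 = 26.
sqrt(2*1*5/(26)) = 0.620174.
(m1-m2)^2 = (-2)^2 = 4.
exp(-4/(4*26)) = exp(-0.038462) = 0.962269.
H^2 = 1 - 0.620174*0.962269 = 0.4032

0.4032


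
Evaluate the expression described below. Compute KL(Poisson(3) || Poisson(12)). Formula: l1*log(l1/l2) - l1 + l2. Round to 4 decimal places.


KL divergence for Poisson:
KL = l1*log(l1/l2) - l1 + l2.
l1 = 3, l2 = 12.
log(3/12) = -1.386294.
l1*log(l1/l2) = 3 * -1.386294 = -4.158883.
KL = -4.158883 - 3 + 12 = 4.8411

4.8411


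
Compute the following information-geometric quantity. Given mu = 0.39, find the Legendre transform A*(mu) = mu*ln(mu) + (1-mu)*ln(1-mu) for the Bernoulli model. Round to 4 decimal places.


Legendre transform for Bernoulli:
A*(mu) = mu*log(mu) + (1-mu)*log(1-mu).
mu = 0.39, 1-mu = 0.61.
mu*log(mu) = 0.39*log(0.39) = -0.367227.
(1-mu)*log(1-mu) = 0.61*log(0.61) = -0.301521.
A* = -0.367227 + -0.301521 = -0.6687

-0.6687


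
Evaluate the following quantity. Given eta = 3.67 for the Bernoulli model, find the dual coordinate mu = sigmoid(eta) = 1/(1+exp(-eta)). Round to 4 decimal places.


Dual coordinate (expectation parameter) for Bernoulli:
mu = 1/(1+exp(-eta)).
eta = 3.67.
exp(-eta) = exp(-3.67) = 0.025476.
mu = 1/(1+0.025476) = 0.9752

0.9752


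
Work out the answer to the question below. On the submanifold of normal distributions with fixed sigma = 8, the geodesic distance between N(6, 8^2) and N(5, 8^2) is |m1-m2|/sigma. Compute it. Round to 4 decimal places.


On the fixed-variance normal subfamily, geodesic distance = |m1-m2|/sigma.
|6 - 5| = 1.
sigma = 8.
d = 1/8 = 0.1250

0.1250


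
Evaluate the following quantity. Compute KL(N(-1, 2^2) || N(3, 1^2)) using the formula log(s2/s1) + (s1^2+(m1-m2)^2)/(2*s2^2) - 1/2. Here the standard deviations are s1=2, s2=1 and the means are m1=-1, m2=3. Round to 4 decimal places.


KL divergence between normal distributions:
KL = log(s2/s1) + (s1^2 + (m1-m2)^2)/(2*s2^2) - 1/2.
log(1/2) = -0.693147.
(2^2 + (-1-3)^2)/(2*1^2) = (4 + 16)/2 = 10.0.
KL = -0.693147 + 10.0 - 0.5 = 8.8069

8.8069


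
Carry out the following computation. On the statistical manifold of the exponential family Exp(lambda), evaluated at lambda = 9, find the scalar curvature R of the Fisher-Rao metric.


This family has a single free parameter, so its statistical manifold
is 1-dimensional. The Riemann curvature tensor of any 1-dimensional
Riemannian manifold vanishes identically, so R = 0.

0


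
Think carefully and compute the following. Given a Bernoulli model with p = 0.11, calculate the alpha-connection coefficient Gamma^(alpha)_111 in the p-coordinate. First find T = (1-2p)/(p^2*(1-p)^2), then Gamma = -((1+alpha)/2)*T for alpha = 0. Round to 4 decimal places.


Skewness (Amari-Chentsov) tensor: T = (1-2p)/(p^2*(1-p)^2).
p = 0.11, 1-2p = 0.78, p^2 = 0.0121, (1-p)^2 = 0.7921.
T = 0.78/(0.0121 * 0.7921) = 81.382161.
In the p-coordinate, Gamma^(alpha) = Gamma^(0) - (alpha/2)*T with Gamma^(0) = (1/2)*g'(p) = -T/2,
so Gamma^(alpha) = -((1+alpha)/2)*T.
alpha = 0, -(1+alpha)/2 = -0.5.
Gamma = -0.5 * 81.382161 = -40.6911

-40.6911


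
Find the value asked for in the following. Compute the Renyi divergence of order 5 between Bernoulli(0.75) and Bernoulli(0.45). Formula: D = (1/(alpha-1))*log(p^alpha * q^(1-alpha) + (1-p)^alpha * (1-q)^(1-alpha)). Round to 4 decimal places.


Renyi divergence of order alpha between Bernoulli distributions:
D = (1/(alpha-1))*log(p^alpha * q^(1-alpha) + (1-p)^alpha * (1-q)^(1-alpha)).
alpha = 5, p = 0.75, q = 0.45.
p^alpha * q^(1-alpha) = 0.75^5 * 0.45^-4 = 5.787037.
(1-p)^alpha * (1-q)^(1-alpha) = 0.25^5 * 0.55^-4 = 0.010672.
sum = 5.787037 + 0.010672 = 5.797709.
D = (1/4)*log(5.797709) = 0.4394

0.4394
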